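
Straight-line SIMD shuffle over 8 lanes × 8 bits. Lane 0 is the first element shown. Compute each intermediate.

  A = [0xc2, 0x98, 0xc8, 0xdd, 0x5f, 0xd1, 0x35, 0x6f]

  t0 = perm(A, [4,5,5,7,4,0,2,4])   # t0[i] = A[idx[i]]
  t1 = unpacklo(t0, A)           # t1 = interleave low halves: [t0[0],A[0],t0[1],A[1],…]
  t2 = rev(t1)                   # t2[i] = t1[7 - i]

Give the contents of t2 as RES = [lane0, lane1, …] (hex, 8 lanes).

  t0: 5f d1 d1 6f 5f c2 c8 5f
  t1: 5f c2 d1 98 d1 c8 6f dd
  t2: dd 6f c8 d1 98 d1 c2 5f

RES = [ 0xdd  0x6f  0xc8  0xd1  0x98  0xd1  0xc2  0x5f ]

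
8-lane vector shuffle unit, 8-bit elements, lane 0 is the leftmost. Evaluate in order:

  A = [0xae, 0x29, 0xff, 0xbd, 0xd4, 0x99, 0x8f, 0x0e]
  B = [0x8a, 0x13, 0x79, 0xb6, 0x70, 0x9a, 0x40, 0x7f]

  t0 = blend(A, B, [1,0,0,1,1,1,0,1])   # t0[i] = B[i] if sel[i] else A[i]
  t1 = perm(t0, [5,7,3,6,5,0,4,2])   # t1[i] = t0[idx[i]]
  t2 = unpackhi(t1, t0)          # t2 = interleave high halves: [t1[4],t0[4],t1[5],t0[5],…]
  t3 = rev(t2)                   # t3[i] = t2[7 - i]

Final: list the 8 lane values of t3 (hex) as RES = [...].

RES = [0x7f, 0xff, 0x8f, 0x70, 0x9a, 0x8a, 0x70, 0x9a]

t0 = [0x8a, 0x29, 0xff, 0xb6, 0x70, 0x9a, 0x8f, 0x7f]
t1 = [0x9a, 0x7f, 0xb6, 0x8f, 0x9a, 0x8a, 0x70, 0xff]
t2 = [0x9a, 0x70, 0x8a, 0x9a, 0x70, 0x8f, 0xff, 0x7f]
t3 = [0x7f, 0xff, 0x8f, 0x70, 0x9a, 0x8a, 0x70, 0x9a]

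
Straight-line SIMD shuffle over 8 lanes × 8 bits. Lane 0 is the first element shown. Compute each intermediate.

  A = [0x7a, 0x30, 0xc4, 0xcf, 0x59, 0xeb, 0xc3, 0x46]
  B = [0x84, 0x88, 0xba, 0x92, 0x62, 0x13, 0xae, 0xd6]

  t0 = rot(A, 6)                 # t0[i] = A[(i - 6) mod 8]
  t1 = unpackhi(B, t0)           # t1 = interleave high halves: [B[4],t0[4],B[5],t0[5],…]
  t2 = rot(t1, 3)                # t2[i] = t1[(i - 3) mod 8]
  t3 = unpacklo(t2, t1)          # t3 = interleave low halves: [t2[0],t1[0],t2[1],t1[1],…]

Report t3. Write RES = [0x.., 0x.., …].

RES = [ 0x7a  0x62  0xd6  0xc3  0x30  0x13  0x62  0x46 ]

  t0: c4 cf 59 eb c3 46 7a 30
  t1: 62 c3 13 46 ae 7a d6 30
  t2: 7a d6 30 62 c3 13 46 ae
  t3: 7a 62 d6 c3 30 13 62 46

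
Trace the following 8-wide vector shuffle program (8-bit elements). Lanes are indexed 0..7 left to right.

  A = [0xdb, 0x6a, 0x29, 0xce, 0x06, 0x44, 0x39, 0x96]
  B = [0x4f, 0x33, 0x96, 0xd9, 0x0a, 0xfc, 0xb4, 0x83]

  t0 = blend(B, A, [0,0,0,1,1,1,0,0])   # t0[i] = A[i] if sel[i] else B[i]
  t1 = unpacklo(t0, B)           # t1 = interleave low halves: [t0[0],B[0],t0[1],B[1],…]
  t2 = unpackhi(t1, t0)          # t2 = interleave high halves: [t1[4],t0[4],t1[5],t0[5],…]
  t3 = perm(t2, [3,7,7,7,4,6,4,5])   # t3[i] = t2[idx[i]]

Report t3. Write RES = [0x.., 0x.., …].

RES = [ 0x44  0x83  0x83  0x83  0xce  0xd9  0xce  0xb4 ]

t0 = [0x4f, 0x33, 0x96, 0xce, 0x06, 0x44, 0xb4, 0x83]
t1 = [0x4f, 0x4f, 0x33, 0x33, 0x96, 0x96, 0xce, 0xd9]
t2 = [0x96, 0x06, 0x96, 0x44, 0xce, 0xb4, 0xd9, 0x83]
t3 = [0x44, 0x83, 0x83, 0x83, 0xce, 0xd9, 0xce, 0xb4]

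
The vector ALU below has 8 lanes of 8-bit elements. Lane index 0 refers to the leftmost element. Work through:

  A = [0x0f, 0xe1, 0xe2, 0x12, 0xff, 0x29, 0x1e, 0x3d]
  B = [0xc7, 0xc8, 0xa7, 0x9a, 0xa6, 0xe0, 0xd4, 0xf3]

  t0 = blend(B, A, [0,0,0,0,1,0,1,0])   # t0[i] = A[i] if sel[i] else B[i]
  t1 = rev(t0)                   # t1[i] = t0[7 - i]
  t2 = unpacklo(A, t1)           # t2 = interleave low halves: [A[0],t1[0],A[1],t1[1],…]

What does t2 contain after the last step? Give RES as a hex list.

  t0: c7 c8 a7 9a ff e0 1e f3
  t1: f3 1e e0 ff 9a a7 c8 c7
  t2: 0f f3 e1 1e e2 e0 12 ff

RES = [ 0x0f  0xf3  0xe1  0x1e  0xe2  0xe0  0x12  0xff ]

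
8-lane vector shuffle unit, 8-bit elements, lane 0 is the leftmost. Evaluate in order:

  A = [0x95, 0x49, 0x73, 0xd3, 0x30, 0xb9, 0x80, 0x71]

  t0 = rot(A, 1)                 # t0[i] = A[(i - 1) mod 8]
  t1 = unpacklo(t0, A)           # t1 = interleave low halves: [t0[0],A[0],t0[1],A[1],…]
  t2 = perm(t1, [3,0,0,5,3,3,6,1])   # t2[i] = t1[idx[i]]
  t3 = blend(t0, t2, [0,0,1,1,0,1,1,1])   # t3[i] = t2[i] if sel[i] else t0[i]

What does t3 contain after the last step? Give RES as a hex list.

  t0: 71 95 49 73 d3 30 b9 80
  t1: 71 95 95 49 49 73 73 d3
  t2: 49 71 71 73 49 49 73 95
  t3: 71 95 71 73 d3 49 73 95

RES = [ 0x71  0x95  0x71  0x73  0xd3  0x49  0x73  0x95 ]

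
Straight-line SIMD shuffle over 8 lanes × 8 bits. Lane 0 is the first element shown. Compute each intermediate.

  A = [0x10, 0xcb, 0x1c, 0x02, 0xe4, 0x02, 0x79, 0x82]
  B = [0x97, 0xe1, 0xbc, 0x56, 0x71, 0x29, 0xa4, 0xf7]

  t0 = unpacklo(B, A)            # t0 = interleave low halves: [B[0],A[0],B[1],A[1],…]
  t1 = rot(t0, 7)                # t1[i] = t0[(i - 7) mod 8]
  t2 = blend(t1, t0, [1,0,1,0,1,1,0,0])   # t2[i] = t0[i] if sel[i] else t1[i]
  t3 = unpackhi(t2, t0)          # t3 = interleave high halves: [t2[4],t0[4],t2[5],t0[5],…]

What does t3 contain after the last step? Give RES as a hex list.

RES = [0xbc, 0xbc, 0x1c, 0x1c, 0x02, 0x56, 0x97, 0x02]

→ t0 |97|10|e1|cb|bc|1c|56|02|
→ t1 |10|e1|cb|bc|1c|56|02|97|
→ t2 |97|e1|e1|bc|bc|1c|02|97|
→ t3 |bc|bc|1c|1c|02|56|97|02|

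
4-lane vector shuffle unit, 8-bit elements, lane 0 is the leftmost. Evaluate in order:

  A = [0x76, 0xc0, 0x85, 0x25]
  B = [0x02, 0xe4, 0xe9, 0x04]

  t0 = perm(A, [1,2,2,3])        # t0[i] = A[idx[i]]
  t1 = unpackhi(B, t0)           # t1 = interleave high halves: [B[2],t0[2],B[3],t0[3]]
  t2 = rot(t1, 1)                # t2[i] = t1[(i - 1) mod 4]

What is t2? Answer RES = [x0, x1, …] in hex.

  t0: c0 85 85 25
  t1: e9 85 04 25
  t2: 25 e9 85 04

RES = [ 0x25  0xe9  0x85  0x04 ]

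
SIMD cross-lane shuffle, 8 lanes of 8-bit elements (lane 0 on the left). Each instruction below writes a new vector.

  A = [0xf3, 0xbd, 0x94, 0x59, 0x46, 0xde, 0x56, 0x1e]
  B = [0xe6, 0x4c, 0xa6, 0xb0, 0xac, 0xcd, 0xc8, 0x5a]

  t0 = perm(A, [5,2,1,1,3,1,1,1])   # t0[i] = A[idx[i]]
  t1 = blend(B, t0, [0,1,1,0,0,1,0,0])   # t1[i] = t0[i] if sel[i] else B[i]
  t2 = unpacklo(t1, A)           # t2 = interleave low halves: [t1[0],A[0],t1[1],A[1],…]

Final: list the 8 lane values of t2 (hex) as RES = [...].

  t0: de 94 bd bd 59 bd bd bd
  t1: e6 94 bd b0 ac bd c8 5a
  t2: e6 f3 94 bd bd 94 b0 59

RES = [0xe6, 0xf3, 0x94, 0xbd, 0xbd, 0x94, 0xb0, 0x59]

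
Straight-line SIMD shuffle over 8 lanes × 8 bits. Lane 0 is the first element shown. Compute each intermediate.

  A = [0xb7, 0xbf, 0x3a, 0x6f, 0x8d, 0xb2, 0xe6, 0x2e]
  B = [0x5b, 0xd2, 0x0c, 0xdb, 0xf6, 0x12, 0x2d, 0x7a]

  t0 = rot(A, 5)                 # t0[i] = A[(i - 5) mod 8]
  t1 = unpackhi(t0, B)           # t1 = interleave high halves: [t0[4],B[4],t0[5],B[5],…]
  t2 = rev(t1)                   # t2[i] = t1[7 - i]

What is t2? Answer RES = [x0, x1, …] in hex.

RES = [ 0x7a  0x3a  0x2d  0xbf  0x12  0xb7  0xf6  0x2e ]

  t0: 6f 8d b2 e6 2e b7 bf 3a
  t1: 2e f6 b7 12 bf 2d 3a 7a
  t2: 7a 3a 2d bf 12 b7 f6 2e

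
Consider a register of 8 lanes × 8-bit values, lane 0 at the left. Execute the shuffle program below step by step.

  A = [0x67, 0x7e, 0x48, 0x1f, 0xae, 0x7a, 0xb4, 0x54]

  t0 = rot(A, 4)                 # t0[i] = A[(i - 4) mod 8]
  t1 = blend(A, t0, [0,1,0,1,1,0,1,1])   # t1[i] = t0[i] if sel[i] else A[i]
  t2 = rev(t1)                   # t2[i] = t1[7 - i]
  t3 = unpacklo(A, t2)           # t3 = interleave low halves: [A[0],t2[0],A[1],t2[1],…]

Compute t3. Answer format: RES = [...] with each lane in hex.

RES = [0x67, 0x1f, 0x7e, 0x48, 0x48, 0x7a, 0x1f, 0x67]

t0 = [0xae, 0x7a, 0xb4, 0x54, 0x67, 0x7e, 0x48, 0x1f]
t1 = [0x67, 0x7a, 0x48, 0x54, 0x67, 0x7a, 0x48, 0x1f]
t2 = [0x1f, 0x48, 0x7a, 0x67, 0x54, 0x48, 0x7a, 0x67]
t3 = [0x67, 0x1f, 0x7e, 0x48, 0x48, 0x7a, 0x1f, 0x67]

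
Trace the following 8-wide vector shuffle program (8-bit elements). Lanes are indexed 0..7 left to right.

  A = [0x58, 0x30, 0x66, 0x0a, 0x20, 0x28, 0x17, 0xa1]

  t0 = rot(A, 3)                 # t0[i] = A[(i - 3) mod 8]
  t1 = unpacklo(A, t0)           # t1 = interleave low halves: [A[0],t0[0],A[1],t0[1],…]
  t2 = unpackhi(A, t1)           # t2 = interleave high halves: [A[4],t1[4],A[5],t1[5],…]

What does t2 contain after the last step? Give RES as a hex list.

t0 = [0x28, 0x17, 0xa1, 0x58, 0x30, 0x66, 0x0a, 0x20]
t1 = [0x58, 0x28, 0x30, 0x17, 0x66, 0xa1, 0x0a, 0x58]
t2 = [0x20, 0x66, 0x28, 0xa1, 0x17, 0x0a, 0xa1, 0x58]

RES = [ 0x20  0x66  0x28  0xa1  0x17  0x0a  0xa1  0x58 ]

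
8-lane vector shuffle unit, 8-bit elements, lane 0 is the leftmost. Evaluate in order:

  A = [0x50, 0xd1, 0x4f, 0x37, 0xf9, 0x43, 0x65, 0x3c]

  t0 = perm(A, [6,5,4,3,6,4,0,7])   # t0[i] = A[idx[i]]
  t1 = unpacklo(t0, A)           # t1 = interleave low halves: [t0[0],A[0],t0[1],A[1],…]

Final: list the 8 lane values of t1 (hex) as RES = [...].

t0 = [0x65, 0x43, 0xf9, 0x37, 0x65, 0xf9, 0x50, 0x3c]
t1 = [0x65, 0x50, 0x43, 0xd1, 0xf9, 0x4f, 0x37, 0x37]

RES = [0x65, 0x50, 0x43, 0xd1, 0xf9, 0x4f, 0x37, 0x37]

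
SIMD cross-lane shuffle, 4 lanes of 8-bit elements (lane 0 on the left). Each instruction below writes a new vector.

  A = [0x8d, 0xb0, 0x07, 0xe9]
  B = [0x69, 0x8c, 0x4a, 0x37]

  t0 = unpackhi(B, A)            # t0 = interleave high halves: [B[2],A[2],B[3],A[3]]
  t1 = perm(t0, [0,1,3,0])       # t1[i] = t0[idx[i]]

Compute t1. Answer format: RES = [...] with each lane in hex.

→ t0 |4a|07|37|e9|
→ t1 |4a|07|e9|4a|

RES = [0x4a, 0x07, 0xe9, 0x4a]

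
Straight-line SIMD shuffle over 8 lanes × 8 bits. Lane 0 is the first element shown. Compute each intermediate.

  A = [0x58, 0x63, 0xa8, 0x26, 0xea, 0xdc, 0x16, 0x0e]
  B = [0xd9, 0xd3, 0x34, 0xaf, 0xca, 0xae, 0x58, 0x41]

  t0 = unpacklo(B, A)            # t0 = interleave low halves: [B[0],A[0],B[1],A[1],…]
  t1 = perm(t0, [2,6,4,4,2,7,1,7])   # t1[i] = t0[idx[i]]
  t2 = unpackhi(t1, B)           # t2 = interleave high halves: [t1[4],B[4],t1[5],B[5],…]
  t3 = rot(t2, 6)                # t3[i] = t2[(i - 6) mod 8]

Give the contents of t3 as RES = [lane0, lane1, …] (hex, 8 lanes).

→ t0 |d9|58|d3|63|34|a8|af|26|
→ t1 |d3|af|34|34|d3|26|58|26|
→ t2 |d3|ca|26|ae|58|58|26|41|
→ t3 |26|ae|58|58|26|41|d3|ca|

RES = [ 0x26  0xae  0x58  0x58  0x26  0x41  0xd3  0xca ]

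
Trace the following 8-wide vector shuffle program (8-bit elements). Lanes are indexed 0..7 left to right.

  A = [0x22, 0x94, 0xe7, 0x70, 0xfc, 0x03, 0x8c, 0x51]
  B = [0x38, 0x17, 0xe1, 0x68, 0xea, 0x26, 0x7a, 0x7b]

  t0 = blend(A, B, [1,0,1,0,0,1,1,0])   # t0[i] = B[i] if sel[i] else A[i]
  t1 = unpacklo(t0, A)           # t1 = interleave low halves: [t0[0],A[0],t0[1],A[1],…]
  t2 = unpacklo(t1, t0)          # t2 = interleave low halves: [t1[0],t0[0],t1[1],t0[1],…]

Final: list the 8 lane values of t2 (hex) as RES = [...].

RES = [0x38, 0x38, 0x22, 0x94, 0x94, 0xe1, 0x94, 0x70]

  t0: 38 94 e1 70 fc 26 7a 51
  t1: 38 22 94 94 e1 e7 70 70
  t2: 38 38 22 94 94 e1 94 70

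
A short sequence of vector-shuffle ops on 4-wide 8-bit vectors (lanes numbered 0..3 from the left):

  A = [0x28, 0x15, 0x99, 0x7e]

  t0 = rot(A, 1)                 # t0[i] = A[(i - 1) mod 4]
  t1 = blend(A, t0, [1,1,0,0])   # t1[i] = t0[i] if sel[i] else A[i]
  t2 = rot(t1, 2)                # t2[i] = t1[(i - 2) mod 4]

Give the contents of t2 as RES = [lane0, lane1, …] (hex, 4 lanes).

→ t0 |7e|28|15|99|
→ t1 |7e|28|99|7e|
→ t2 |99|7e|7e|28|

RES = [ 0x99  0x7e  0x7e  0x28 ]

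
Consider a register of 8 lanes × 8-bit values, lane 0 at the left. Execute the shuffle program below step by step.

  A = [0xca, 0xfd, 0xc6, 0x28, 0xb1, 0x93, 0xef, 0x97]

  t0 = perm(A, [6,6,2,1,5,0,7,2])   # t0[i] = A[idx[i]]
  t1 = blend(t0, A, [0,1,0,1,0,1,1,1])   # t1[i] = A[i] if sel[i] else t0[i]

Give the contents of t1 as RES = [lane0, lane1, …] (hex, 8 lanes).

RES = [ 0xef  0xfd  0xc6  0x28  0x93  0x93  0xef  0x97 ]

→ t0 |ef|ef|c6|fd|93|ca|97|c6|
→ t1 |ef|fd|c6|28|93|93|ef|97|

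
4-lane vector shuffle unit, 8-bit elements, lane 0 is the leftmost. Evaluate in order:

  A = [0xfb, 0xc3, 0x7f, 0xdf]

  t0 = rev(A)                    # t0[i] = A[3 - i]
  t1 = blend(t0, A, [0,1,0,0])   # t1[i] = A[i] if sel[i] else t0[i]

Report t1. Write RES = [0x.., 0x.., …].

RES = [0xdf, 0xc3, 0xc3, 0xfb]

→ t0 |df|7f|c3|fb|
→ t1 |df|c3|c3|fb|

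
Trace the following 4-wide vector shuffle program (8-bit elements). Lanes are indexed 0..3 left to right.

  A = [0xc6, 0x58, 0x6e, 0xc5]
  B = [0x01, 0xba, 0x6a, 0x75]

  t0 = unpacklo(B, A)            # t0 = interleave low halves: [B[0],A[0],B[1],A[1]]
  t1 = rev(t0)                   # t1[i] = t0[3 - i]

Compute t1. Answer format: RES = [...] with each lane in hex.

→ t0 |01|c6|ba|58|
→ t1 |58|ba|c6|01|

RES = [0x58, 0xba, 0xc6, 0x01]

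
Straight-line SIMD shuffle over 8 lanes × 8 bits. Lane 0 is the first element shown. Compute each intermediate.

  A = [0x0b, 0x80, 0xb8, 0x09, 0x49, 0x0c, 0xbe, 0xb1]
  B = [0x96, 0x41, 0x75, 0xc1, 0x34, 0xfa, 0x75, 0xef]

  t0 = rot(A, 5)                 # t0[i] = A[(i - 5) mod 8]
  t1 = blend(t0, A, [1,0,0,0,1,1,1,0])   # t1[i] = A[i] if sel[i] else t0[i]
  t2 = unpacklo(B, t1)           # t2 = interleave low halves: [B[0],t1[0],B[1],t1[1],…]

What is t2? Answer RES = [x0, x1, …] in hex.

RES = [0x96, 0x0b, 0x41, 0x49, 0x75, 0x0c, 0xc1, 0xbe]

t0 = [0x09, 0x49, 0x0c, 0xbe, 0xb1, 0x0b, 0x80, 0xb8]
t1 = [0x0b, 0x49, 0x0c, 0xbe, 0x49, 0x0c, 0xbe, 0xb8]
t2 = [0x96, 0x0b, 0x41, 0x49, 0x75, 0x0c, 0xc1, 0xbe]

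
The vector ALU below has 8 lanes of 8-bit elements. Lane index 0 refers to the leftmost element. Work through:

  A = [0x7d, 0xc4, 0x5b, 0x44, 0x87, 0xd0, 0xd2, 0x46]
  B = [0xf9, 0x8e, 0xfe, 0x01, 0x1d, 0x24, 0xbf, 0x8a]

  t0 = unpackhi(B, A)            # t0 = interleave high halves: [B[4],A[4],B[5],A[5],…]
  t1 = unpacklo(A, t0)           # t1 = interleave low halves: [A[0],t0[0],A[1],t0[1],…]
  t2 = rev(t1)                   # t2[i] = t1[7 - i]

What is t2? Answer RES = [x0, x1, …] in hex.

RES = [ 0xd0  0x44  0x24  0x5b  0x87  0xc4  0x1d  0x7d ]

  t0: 1d 87 24 d0 bf d2 8a 46
  t1: 7d 1d c4 87 5b 24 44 d0
  t2: d0 44 24 5b 87 c4 1d 7d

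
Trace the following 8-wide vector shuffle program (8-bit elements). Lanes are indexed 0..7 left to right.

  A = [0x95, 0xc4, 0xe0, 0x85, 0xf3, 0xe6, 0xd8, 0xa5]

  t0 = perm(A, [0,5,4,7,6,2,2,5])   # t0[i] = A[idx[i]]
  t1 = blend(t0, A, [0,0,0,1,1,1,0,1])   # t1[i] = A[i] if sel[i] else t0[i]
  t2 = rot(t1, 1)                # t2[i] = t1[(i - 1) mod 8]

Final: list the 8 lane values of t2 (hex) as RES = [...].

RES = [ 0xa5  0x95  0xe6  0xf3  0x85  0xf3  0xe6  0xe0 ]

  t0: 95 e6 f3 a5 d8 e0 e0 e6
  t1: 95 e6 f3 85 f3 e6 e0 a5
  t2: a5 95 e6 f3 85 f3 e6 e0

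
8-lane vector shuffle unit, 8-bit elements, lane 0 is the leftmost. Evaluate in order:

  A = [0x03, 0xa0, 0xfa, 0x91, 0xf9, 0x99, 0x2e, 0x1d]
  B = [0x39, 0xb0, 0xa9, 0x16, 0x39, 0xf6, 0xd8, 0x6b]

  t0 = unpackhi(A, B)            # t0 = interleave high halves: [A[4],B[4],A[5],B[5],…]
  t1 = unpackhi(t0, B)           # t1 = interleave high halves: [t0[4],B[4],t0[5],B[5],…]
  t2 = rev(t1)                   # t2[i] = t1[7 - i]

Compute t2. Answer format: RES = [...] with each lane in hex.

RES = [ 0x6b  0x6b  0xd8  0x1d  0xf6  0xd8  0x39  0x2e ]

  t0: f9 39 99 f6 2e d8 1d 6b
  t1: 2e 39 d8 f6 1d d8 6b 6b
  t2: 6b 6b d8 1d f6 d8 39 2e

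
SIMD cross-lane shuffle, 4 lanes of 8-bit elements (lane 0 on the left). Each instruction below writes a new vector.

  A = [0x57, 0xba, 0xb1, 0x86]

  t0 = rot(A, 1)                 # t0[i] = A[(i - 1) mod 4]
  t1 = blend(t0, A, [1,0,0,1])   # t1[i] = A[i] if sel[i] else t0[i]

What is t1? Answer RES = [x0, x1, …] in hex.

RES = [0x57, 0x57, 0xba, 0x86]

  t0: 86 57 ba b1
  t1: 57 57 ba 86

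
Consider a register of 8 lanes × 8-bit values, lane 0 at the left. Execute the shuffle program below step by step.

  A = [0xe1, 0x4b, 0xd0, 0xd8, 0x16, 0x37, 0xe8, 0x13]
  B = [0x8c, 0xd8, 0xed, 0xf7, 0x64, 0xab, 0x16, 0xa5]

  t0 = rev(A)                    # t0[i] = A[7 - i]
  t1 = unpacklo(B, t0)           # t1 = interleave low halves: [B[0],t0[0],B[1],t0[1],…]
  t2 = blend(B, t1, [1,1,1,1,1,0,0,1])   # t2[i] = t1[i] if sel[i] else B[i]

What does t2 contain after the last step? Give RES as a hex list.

RES = [0x8c, 0x13, 0xd8, 0xe8, 0xed, 0xab, 0x16, 0x16]

t0 = [0x13, 0xe8, 0x37, 0x16, 0xd8, 0xd0, 0x4b, 0xe1]
t1 = [0x8c, 0x13, 0xd8, 0xe8, 0xed, 0x37, 0xf7, 0x16]
t2 = [0x8c, 0x13, 0xd8, 0xe8, 0xed, 0xab, 0x16, 0x16]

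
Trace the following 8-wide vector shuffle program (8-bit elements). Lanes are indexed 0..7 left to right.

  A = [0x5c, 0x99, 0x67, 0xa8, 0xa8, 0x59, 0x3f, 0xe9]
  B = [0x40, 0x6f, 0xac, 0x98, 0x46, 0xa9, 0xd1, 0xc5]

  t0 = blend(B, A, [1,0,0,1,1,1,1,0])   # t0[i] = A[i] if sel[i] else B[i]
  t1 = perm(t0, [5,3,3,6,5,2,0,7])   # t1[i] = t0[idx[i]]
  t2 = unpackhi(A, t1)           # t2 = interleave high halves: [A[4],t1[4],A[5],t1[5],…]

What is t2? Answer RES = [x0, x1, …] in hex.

RES = [ 0xa8  0x59  0x59  0xac  0x3f  0x5c  0xe9  0xc5 ]

→ t0 |5c|6f|ac|a8|a8|59|3f|c5|
→ t1 |59|a8|a8|3f|59|ac|5c|c5|
→ t2 |a8|59|59|ac|3f|5c|e9|c5|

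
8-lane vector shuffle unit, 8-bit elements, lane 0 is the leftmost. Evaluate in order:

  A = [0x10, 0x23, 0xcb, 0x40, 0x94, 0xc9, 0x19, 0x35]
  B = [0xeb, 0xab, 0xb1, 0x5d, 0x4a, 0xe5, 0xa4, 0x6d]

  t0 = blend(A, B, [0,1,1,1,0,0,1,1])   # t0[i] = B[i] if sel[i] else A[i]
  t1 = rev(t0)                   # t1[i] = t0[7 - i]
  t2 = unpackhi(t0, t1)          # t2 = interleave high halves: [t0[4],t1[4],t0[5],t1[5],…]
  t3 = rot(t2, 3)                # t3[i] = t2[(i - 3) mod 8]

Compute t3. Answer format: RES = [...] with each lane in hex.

RES = [ 0xab  0x6d  0x10  0x94  0x5d  0xc9  0xb1  0xa4 ]

t0 = [0x10, 0xab, 0xb1, 0x5d, 0x94, 0xc9, 0xa4, 0x6d]
t1 = [0x6d, 0xa4, 0xc9, 0x94, 0x5d, 0xb1, 0xab, 0x10]
t2 = [0x94, 0x5d, 0xc9, 0xb1, 0xa4, 0xab, 0x6d, 0x10]
t3 = [0xab, 0x6d, 0x10, 0x94, 0x5d, 0xc9, 0xb1, 0xa4]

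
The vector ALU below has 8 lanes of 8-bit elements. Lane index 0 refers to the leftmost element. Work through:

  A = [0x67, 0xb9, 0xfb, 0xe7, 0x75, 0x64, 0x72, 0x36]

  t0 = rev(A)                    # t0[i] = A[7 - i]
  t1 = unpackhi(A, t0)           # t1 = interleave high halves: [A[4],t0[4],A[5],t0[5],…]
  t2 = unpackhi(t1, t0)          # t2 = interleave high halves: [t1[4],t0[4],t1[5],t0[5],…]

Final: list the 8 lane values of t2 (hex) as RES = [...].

RES = [ 0x72  0xe7  0xb9  0xfb  0x36  0xb9  0x67  0x67 ]

  t0: 36 72 64 75 e7 fb b9 67
  t1: 75 e7 64 fb 72 b9 36 67
  t2: 72 e7 b9 fb 36 b9 67 67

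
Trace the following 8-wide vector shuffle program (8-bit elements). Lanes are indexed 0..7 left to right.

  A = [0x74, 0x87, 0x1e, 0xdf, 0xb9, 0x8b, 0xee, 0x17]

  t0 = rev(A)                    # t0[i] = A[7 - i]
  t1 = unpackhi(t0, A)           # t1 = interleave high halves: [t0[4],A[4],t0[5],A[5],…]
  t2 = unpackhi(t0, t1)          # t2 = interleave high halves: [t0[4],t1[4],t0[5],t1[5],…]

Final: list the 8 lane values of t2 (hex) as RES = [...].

RES = [0xdf, 0x87, 0x1e, 0xee, 0x87, 0x74, 0x74, 0x17]

  t0: 17 ee 8b b9 df 1e 87 74
  t1: df b9 1e 8b 87 ee 74 17
  t2: df 87 1e ee 87 74 74 17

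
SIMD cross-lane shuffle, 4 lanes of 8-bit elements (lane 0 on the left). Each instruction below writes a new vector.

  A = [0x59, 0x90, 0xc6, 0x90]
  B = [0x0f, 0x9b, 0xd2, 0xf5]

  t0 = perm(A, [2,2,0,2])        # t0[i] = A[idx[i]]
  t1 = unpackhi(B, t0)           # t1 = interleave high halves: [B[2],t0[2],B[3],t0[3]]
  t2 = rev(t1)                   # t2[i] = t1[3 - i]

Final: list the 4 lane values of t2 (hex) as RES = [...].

RES = [ 0xc6  0xf5  0x59  0xd2 ]

t0 = [0xc6, 0xc6, 0x59, 0xc6]
t1 = [0xd2, 0x59, 0xf5, 0xc6]
t2 = [0xc6, 0xf5, 0x59, 0xd2]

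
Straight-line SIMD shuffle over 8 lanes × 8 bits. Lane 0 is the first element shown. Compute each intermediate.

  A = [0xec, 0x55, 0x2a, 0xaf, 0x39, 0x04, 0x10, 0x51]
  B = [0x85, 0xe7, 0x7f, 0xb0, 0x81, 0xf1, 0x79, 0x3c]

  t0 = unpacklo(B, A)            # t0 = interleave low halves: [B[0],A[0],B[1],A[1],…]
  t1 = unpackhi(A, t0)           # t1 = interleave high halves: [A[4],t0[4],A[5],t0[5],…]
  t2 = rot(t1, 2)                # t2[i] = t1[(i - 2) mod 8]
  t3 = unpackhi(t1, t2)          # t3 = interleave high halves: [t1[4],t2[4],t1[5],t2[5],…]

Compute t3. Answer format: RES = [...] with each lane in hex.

RES = [ 0x10  0x04  0xb0  0x2a  0x51  0x10  0xaf  0xb0 ]

  t0: 85 ec e7 55 7f 2a b0 af
  t1: 39 7f 04 2a 10 b0 51 af
  t2: 51 af 39 7f 04 2a 10 b0
  t3: 10 04 b0 2a 51 10 af b0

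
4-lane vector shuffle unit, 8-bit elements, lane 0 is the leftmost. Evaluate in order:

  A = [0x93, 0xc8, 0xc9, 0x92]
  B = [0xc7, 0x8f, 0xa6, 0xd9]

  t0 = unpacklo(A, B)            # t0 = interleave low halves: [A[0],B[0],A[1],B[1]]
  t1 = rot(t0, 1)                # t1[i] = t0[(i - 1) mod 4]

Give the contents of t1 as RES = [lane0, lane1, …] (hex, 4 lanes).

RES = [0x8f, 0x93, 0xc7, 0xc8]

t0 = [0x93, 0xc7, 0xc8, 0x8f]
t1 = [0x8f, 0x93, 0xc7, 0xc8]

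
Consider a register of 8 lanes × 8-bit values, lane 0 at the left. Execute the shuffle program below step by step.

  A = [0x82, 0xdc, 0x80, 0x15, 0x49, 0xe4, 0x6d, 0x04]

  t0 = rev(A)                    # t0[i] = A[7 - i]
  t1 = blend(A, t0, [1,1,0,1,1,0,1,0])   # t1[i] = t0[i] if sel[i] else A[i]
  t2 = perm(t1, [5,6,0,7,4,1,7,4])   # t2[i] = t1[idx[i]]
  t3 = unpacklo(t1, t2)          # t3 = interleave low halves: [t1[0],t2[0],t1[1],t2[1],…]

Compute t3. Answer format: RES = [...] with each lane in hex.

RES = [0x04, 0xe4, 0x6d, 0xdc, 0x80, 0x04, 0x49, 0x04]

  t0: 04 6d e4 49 15 80 dc 82
  t1: 04 6d 80 49 15 e4 dc 04
  t2: e4 dc 04 04 15 6d 04 15
  t3: 04 e4 6d dc 80 04 49 04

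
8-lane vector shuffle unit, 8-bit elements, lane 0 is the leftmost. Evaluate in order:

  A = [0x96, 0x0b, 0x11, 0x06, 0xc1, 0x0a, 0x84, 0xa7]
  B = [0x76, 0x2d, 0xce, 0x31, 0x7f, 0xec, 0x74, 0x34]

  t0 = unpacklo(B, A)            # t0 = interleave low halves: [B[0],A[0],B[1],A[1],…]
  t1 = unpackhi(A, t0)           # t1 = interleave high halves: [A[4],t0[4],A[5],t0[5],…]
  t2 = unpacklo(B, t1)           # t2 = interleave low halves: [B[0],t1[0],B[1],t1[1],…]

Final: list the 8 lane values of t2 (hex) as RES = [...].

t0 = [0x76, 0x96, 0x2d, 0x0b, 0xce, 0x11, 0x31, 0x06]
t1 = [0xc1, 0xce, 0x0a, 0x11, 0x84, 0x31, 0xa7, 0x06]
t2 = [0x76, 0xc1, 0x2d, 0xce, 0xce, 0x0a, 0x31, 0x11]

RES = [ 0x76  0xc1  0x2d  0xce  0xce  0x0a  0x31  0x11 ]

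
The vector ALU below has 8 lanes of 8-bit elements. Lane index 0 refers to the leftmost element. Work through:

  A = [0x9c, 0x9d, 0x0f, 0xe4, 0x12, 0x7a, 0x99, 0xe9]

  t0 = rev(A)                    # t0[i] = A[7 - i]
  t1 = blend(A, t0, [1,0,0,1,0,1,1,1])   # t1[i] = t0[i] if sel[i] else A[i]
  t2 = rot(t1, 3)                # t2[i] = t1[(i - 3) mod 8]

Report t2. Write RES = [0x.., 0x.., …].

→ t0 |e9|99|7a|12|e4|0f|9d|9c|
→ t1 |e9|9d|0f|12|12|0f|9d|9c|
→ t2 |0f|9d|9c|e9|9d|0f|12|12|

RES = [0x0f, 0x9d, 0x9c, 0xe9, 0x9d, 0x0f, 0x12, 0x12]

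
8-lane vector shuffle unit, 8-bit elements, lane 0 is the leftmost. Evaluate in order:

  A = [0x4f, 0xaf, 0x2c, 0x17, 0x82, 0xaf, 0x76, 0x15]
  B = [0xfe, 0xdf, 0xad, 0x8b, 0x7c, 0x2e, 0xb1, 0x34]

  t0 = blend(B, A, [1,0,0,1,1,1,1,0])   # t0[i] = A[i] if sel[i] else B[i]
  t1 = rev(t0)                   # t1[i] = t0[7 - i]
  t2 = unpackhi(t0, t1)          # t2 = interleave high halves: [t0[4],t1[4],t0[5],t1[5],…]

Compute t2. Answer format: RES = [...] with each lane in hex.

→ t0 |4f|df|ad|17|82|af|76|34|
→ t1 |34|76|af|82|17|ad|df|4f|
→ t2 |82|17|af|ad|76|df|34|4f|

RES = [0x82, 0x17, 0xaf, 0xad, 0x76, 0xdf, 0x34, 0x4f]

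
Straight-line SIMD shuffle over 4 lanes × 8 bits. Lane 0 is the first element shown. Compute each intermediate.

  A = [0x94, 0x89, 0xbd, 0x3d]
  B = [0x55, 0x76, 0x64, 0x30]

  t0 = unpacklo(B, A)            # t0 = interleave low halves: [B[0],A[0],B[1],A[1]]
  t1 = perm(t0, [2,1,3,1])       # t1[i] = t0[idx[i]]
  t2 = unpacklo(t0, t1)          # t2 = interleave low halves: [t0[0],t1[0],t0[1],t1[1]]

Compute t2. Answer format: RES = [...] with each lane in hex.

RES = [0x55, 0x76, 0x94, 0x94]

  t0: 55 94 76 89
  t1: 76 94 89 94
  t2: 55 76 94 94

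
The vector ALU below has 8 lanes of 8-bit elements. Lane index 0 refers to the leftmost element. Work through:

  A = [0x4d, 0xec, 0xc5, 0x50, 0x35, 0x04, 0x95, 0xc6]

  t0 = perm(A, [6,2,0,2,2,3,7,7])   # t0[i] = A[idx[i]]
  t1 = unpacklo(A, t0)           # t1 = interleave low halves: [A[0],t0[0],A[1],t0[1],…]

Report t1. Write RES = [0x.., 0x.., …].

RES = [0x4d, 0x95, 0xec, 0xc5, 0xc5, 0x4d, 0x50, 0xc5]

→ t0 |95|c5|4d|c5|c5|50|c6|c6|
→ t1 |4d|95|ec|c5|c5|4d|50|c5|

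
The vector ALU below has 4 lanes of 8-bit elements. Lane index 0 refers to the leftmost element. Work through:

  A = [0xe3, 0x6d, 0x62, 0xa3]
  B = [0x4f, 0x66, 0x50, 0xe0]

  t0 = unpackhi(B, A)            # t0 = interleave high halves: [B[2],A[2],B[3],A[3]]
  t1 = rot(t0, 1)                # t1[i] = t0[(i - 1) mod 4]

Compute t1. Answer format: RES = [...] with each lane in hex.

t0 = [0x50, 0x62, 0xe0, 0xa3]
t1 = [0xa3, 0x50, 0x62, 0xe0]

RES = [ 0xa3  0x50  0x62  0xe0 ]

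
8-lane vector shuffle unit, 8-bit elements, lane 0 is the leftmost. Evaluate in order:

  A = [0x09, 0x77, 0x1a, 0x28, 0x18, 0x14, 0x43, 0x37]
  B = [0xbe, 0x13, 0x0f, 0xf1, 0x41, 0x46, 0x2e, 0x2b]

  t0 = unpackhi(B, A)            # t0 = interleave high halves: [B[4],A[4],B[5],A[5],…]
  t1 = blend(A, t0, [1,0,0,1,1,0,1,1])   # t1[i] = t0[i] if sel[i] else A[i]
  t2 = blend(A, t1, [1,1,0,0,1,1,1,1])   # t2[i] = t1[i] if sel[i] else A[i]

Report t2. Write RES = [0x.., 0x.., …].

t0 = [0x41, 0x18, 0x46, 0x14, 0x2e, 0x43, 0x2b, 0x37]
t1 = [0x41, 0x77, 0x1a, 0x14, 0x2e, 0x14, 0x2b, 0x37]
t2 = [0x41, 0x77, 0x1a, 0x28, 0x2e, 0x14, 0x2b, 0x37]

RES = [0x41, 0x77, 0x1a, 0x28, 0x2e, 0x14, 0x2b, 0x37]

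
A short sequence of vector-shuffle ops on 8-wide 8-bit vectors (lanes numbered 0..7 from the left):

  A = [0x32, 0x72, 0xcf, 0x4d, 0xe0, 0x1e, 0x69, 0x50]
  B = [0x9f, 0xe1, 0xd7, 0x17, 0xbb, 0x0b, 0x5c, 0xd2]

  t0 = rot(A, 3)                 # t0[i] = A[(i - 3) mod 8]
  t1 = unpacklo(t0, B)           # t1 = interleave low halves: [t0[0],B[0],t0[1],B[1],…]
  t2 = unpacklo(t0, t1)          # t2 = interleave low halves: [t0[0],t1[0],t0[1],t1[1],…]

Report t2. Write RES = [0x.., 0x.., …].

RES = [0x1e, 0x1e, 0x69, 0x9f, 0x50, 0x69, 0x32, 0xe1]

→ t0 |1e|69|50|32|72|cf|4d|e0|
→ t1 |1e|9f|69|e1|50|d7|32|17|
→ t2 |1e|1e|69|9f|50|69|32|e1|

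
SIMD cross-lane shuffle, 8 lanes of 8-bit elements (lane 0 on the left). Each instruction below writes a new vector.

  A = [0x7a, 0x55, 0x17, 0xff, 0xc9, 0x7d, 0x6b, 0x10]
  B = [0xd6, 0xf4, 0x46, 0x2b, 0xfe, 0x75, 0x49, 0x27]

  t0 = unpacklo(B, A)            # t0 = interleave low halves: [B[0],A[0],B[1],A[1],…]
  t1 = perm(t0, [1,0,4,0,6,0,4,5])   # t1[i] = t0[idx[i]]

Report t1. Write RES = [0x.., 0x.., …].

t0 = [0xd6, 0x7a, 0xf4, 0x55, 0x46, 0x17, 0x2b, 0xff]
t1 = [0x7a, 0xd6, 0x46, 0xd6, 0x2b, 0xd6, 0x46, 0x17]

RES = [ 0x7a  0xd6  0x46  0xd6  0x2b  0xd6  0x46  0x17 ]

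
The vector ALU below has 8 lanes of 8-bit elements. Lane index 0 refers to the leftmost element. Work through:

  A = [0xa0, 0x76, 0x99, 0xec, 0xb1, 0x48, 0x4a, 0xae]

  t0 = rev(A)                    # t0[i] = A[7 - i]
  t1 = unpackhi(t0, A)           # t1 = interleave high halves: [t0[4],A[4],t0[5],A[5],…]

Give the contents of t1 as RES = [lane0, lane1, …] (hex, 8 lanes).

RES = [0xec, 0xb1, 0x99, 0x48, 0x76, 0x4a, 0xa0, 0xae]

  t0: ae 4a 48 b1 ec 99 76 a0
  t1: ec b1 99 48 76 4a a0 ae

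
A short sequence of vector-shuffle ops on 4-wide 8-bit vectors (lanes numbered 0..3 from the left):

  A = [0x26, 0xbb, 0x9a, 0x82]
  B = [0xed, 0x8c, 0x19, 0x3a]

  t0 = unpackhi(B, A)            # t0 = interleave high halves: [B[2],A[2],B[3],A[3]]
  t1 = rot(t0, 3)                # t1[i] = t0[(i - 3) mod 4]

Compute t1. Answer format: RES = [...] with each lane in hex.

RES = [ 0x9a  0x3a  0x82  0x19 ]

t0 = [0x19, 0x9a, 0x3a, 0x82]
t1 = [0x9a, 0x3a, 0x82, 0x19]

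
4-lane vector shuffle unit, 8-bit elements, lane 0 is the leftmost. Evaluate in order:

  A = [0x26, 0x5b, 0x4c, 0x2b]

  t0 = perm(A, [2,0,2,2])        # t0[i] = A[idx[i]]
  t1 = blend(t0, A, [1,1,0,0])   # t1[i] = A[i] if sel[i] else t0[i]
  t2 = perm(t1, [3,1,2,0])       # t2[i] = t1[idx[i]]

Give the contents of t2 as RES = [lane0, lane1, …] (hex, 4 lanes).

  t0: 4c 26 4c 4c
  t1: 26 5b 4c 4c
  t2: 4c 5b 4c 26

RES = [ 0x4c  0x5b  0x4c  0x26 ]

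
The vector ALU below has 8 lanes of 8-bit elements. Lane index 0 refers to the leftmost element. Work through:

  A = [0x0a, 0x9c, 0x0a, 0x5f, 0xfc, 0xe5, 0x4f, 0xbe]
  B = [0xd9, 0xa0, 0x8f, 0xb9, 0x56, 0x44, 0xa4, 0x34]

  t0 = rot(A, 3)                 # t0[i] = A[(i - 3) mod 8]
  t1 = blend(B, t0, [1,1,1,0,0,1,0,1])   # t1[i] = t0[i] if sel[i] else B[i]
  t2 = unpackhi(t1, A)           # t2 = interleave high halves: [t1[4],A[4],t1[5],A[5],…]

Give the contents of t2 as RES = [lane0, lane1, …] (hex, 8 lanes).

RES = [0x56, 0xfc, 0x0a, 0xe5, 0xa4, 0x4f, 0xfc, 0xbe]

→ t0 |e5|4f|be|0a|9c|0a|5f|fc|
→ t1 |e5|4f|be|b9|56|0a|a4|fc|
→ t2 |56|fc|0a|e5|a4|4f|fc|be|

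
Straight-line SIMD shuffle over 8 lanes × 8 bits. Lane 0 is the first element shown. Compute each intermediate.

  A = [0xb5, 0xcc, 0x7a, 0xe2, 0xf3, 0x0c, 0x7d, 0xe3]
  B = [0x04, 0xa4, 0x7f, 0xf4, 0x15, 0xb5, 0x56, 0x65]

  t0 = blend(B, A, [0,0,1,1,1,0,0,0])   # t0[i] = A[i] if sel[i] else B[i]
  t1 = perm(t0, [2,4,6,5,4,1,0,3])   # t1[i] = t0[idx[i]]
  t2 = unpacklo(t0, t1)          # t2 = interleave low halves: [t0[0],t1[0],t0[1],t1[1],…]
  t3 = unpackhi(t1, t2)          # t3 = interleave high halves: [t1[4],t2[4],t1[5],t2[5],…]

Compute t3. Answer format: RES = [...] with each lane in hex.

→ t0 |04|a4|7a|e2|f3|b5|56|65|
→ t1 |7a|f3|56|b5|f3|a4|04|e2|
→ t2 |04|7a|a4|f3|7a|56|e2|b5|
→ t3 |f3|7a|a4|56|04|e2|e2|b5|

RES = [ 0xf3  0x7a  0xa4  0x56  0x04  0xe2  0xe2  0xb5 ]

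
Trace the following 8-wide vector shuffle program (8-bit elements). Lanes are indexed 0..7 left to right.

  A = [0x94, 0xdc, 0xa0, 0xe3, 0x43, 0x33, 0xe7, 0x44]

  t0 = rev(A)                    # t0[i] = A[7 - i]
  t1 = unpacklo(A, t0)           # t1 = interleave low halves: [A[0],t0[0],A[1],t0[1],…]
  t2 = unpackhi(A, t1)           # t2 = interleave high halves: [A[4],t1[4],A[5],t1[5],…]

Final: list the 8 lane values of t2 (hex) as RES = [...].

t0 = [0x44, 0xe7, 0x33, 0x43, 0xe3, 0xa0, 0xdc, 0x94]
t1 = [0x94, 0x44, 0xdc, 0xe7, 0xa0, 0x33, 0xe3, 0x43]
t2 = [0x43, 0xa0, 0x33, 0x33, 0xe7, 0xe3, 0x44, 0x43]

RES = [0x43, 0xa0, 0x33, 0x33, 0xe7, 0xe3, 0x44, 0x43]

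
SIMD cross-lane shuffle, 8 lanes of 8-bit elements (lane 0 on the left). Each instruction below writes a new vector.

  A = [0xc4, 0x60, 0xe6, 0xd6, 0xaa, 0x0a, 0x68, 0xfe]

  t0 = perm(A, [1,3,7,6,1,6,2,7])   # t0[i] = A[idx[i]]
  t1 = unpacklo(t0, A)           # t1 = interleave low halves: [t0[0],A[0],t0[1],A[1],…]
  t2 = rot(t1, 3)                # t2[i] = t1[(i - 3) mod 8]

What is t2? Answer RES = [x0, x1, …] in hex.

RES = [0xe6, 0x68, 0xd6, 0x60, 0xc4, 0xd6, 0x60, 0xfe]

→ t0 |60|d6|fe|68|60|68|e6|fe|
→ t1 |60|c4|d6|60|fe|e6|68|d6|
→ t2 |e6|68|d6|60|c4|d6|60|fe|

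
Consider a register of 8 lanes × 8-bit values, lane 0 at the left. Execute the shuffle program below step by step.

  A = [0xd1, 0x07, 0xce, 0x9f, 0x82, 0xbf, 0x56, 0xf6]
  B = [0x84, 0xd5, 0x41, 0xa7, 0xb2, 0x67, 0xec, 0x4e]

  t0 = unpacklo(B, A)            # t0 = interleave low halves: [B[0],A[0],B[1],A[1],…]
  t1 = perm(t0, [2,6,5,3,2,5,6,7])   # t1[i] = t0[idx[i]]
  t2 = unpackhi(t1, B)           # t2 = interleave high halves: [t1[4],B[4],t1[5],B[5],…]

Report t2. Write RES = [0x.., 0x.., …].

RES = [0xd5, 0xb2, 0xce, 0x67, 0xa7, 0xec, 0x9f, 0x4e]

→ t0 |84|d1|d5|07|41|ce|a7|9f|
→ t1 |d5|a7|ce|07|d5|ce|a7|9f|
→ t2 |d5|b2|ce|67|a7|ec|9f|4e|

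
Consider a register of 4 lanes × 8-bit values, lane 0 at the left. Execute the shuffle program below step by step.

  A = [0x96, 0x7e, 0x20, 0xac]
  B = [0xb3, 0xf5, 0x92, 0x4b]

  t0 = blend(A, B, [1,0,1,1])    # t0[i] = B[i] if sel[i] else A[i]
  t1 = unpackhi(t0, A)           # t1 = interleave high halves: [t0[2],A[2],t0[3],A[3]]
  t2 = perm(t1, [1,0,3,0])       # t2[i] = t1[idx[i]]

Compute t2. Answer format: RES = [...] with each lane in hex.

RES = [ 0x20  0x92  0xac  0x92 ]

→ t0 |b3|7e|92|4b|
→ t1 |92|20|4b|ac|
→ t2 |20|92|ac|92|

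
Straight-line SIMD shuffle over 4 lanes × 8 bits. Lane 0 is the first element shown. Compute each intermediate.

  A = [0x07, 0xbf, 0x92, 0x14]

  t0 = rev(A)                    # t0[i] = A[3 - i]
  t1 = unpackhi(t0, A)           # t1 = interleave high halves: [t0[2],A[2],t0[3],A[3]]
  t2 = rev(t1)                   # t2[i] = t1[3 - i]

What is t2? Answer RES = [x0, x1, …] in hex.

RES = [0x14, 0x07, 0x92, 0xbf]

  t0: 14 92 bf 07
  t1: bf 92 07 14
  t2: 14 07 92 bf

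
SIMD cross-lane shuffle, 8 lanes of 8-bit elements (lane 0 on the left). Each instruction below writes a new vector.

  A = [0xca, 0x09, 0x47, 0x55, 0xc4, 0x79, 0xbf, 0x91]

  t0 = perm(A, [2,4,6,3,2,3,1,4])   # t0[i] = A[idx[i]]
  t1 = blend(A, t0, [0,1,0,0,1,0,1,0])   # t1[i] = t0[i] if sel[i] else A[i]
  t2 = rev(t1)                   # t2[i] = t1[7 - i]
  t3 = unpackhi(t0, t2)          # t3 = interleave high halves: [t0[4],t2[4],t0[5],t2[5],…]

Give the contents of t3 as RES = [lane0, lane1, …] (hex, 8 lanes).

t0 = [0x47, 0xc4, 0xbf, 0x55, 0x47, 0x55, 0x09, 0xc4]
t1 = [0xca, 0xc4, 0x47, 0x55, 0x47, 0x79, 0x09, 0x91]
t2 = [0x91, 0x09, 0x79, 0x47, 0x55, 0x47, 0xc4, 0xca]
t3 = [0x47, 0x55, 0x55, 0x47, 0x09, 0xc4, 0xc4, 0xca]

RES = [0x47, 0x55, 0x55, 0x47, 0x09, 0xc4, 0xc4, 0xca]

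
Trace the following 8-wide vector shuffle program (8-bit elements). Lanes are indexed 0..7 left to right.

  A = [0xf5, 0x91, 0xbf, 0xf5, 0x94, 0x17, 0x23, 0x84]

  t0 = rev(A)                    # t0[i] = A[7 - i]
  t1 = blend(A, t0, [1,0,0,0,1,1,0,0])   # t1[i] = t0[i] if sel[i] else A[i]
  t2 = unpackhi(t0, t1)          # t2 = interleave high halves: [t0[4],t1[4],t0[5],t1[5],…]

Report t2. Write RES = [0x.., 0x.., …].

  t0: 84 23 17 94 f5 bf 91 f5
  t1: 84 91 bf f5 f5 bf 23 84
  t2: f5 f5 bf bf 91 23 f5 84

RES = [0xf5, 0xf5, 0xbf, 0xbf, 0x91, 0x23, 0xf5, 0x84]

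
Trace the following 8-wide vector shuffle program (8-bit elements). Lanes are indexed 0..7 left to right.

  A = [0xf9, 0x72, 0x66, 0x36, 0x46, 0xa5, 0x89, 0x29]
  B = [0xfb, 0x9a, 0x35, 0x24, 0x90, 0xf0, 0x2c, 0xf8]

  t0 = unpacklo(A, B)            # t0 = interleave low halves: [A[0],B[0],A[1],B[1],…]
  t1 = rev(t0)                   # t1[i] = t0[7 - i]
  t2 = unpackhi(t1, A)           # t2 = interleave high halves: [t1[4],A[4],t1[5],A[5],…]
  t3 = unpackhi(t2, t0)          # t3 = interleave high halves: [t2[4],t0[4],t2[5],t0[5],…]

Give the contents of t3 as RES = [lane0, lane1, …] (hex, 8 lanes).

RES = [0xfb, 0x66, 0x89, 0x35, 0xf9, 0x36, 0x29, 0x24]

t0 = [0xf9, 0xfb, 0x72, 0x9a, 0x66, 0x35, 0x36, 0x24]
t1 = [0x24, 0x36, 0x35, 0x66, 0x9a, 0x72, 0xfb, 0xf9]
t2 = [0x9a, 0x46, 0x72, 0xa5, 0xfb, 0x89, 0xf9, 0x29]
t3 = [0xfb, 0x66, 0x89, 0x35, 0xf9, 0x36, 0x29, 0x24]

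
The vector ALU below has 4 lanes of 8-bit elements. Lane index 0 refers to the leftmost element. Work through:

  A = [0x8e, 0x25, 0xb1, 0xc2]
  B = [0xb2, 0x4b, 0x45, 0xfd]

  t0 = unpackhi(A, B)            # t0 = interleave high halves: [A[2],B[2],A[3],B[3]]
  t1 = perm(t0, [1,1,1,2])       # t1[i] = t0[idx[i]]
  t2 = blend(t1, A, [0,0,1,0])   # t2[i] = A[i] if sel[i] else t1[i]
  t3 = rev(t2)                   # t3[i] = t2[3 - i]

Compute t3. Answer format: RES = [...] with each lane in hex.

RES = [0xc2, 0xb1, 0x45, 0x45]

  t0: b1 45 c2 fd
  t1: 45 45 45 c2
  t2: 45 45 b1 c2
  t3: c2 b1 45 45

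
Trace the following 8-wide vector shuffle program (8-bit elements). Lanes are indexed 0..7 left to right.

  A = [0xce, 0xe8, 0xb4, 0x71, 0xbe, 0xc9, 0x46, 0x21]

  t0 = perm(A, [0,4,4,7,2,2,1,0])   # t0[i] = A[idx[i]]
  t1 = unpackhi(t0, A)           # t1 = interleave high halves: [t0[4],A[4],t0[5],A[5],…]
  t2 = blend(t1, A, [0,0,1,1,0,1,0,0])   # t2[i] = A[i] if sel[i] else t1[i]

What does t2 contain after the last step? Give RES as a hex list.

RES = [0xb4, 0xbe, 0xb4, 0x71, 0xe8, 0xc9, 0xce, 0x21]

t0 = [0xce, 0xbe, 0xbe, 0x21, 0xb4, 0xb4, 0xe8, 0xce]
t1 = [0xb4, 0xbe, 0xb4, 0xc9, 0xe8, 0x46, 0xce, 0x21]
t2 = [0xb4, 0xbe, 0xb4, 0x71, 0xe8, 0xc9, 0xce, 0x21]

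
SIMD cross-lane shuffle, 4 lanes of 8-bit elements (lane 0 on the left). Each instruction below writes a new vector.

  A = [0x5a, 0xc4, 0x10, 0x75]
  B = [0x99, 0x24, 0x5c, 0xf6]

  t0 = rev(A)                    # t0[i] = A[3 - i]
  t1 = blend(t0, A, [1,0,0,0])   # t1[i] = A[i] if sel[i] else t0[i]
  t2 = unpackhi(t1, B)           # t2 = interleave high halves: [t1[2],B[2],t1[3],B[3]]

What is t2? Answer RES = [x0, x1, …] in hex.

t0 = [0x75, 0x10, 0xc4, 0x5a]
t1 = [0x5a, 0x10, 0xc4, 0x5a]
t2 = [0xc4, 0x5c, 0x5a, 0xf6]

RES = [0xc4, 0x5c, 0x5a, 0xf6]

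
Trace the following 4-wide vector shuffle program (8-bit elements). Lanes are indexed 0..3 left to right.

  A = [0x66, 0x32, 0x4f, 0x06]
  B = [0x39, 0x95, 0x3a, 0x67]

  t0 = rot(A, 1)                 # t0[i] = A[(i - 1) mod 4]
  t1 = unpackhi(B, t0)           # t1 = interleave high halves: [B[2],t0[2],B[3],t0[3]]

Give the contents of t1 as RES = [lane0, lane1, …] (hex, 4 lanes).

RES = [0x3a, 0x32, 0x67, 0x4f]

→ t0 |06|66|32|4f|
→ t1 |3a|32|67|4f|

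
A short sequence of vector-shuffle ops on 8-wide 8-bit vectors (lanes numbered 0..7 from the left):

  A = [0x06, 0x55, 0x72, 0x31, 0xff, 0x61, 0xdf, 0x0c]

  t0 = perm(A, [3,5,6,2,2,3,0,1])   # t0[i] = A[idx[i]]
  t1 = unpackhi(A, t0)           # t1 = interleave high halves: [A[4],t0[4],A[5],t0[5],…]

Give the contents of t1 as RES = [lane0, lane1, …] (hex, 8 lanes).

→ t0 |31|61|df|72|72|31|06|55|
→ t1 |ff|72|61|31|df|06|0c|55|

RES = [0xff, 0x72, 0x61, 0x31, 0xdf, 0x06, 0x0c, 0x55]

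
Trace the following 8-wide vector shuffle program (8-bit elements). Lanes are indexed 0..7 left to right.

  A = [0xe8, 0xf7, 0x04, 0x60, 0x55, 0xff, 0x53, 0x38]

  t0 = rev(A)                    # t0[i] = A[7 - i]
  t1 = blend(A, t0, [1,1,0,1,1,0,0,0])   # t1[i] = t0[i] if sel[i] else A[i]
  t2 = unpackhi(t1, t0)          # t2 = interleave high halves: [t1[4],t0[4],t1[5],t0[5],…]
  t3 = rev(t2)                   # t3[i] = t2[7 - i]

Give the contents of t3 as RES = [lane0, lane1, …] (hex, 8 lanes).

RES = [0xe8, 0x38, 0xf7, 0x53, 0x04, 0xff, 0x60, 0x60]

t0 = [0x38, 0x53, 0xff, 0x55, 0x60, 0x04, 0xf7, 0xe8]
t1 = [0x38, 0x53, 0x04, 0x55, 0x60, 0xff, 0x53, 0x38]
t2 = [0x60, 0x60, 0xff, 0x04, 0x53, 0xf7, 0x38, 0xe8]
t3 = [0xe8, 0x38, 0xf7, 0x53, 0x04, 0xff, 0x60, 0x60]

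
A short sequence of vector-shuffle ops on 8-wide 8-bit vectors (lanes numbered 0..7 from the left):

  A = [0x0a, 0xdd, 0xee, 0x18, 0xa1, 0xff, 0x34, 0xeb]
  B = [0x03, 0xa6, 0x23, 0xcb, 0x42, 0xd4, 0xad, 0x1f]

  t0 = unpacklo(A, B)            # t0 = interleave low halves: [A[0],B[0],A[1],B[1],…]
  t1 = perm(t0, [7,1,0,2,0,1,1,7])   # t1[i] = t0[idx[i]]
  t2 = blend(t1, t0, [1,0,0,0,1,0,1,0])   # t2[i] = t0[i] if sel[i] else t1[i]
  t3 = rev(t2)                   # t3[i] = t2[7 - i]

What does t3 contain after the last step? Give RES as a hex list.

→ t0 |0a|03|dd|a6|ee|23|18|cb|
→ t1 |cb|03|0a|dd|0a|03|03|cb|
→ t2 |0a|03|0a|dd|ee|03|18|cb|
→ t3 |cb|18|03|ee|dd|0a|03|0a|

RES = [ 0xcb  0x18  0x03  0xee  0xdd  0x0a  0x03  0x0a ]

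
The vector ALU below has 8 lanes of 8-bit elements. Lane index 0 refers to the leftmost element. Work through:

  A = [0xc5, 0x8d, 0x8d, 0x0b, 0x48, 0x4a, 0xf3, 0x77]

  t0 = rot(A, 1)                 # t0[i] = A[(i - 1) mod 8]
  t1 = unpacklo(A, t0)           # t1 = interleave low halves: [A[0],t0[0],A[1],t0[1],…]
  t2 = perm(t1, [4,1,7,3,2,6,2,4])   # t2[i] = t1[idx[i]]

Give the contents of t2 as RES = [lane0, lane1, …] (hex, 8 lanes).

RES = [ 0x8d  0x77  0x8d  0xc5  0x8d  0x0b  0x8d  0x8d ]

→ t0 |77|c5|8d|8d|0b|48|4a|f3|
→ t1 |c5|77|8d|c5|8d|8d|0b|8d|
→ t2 |8d|77|8d|c5|8d|0b|8d|8d|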